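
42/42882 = 1/1021 = 0.00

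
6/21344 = 3/10672 = 0.00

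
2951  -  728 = 2223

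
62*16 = 992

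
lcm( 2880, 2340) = 37440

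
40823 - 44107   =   - 3284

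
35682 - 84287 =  - 48605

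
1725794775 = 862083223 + 863711552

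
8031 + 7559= 15590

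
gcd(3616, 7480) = 8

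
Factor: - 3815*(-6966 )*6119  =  2^1*3^4*5^1*7^1*29^1*43^1 *109^1* 211^1 =162614199510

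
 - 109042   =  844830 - 953872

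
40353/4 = 10088+1/4 = 10088.25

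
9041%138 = 71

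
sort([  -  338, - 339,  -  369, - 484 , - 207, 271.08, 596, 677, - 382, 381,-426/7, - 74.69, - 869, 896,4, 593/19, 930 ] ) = [ -869, - 484, - 382,  -  369, - 339, - 338, - 207,-74.69, - 426/7,  4, 593/19, 271.08, 381,596, 677,896,930 ] 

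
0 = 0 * 5403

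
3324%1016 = 276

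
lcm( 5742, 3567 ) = 235422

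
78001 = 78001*1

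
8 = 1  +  7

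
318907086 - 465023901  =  -146116815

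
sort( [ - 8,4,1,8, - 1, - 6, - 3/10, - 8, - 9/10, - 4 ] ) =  [- 8, - 8 , - 6, - 4, - 1, - 9/10, - 3/10,1 , 4, 8 ]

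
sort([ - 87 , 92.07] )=[- 87, 92.07 ] 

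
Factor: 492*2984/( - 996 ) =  - 122344/83 = - 2^3*41^1*83^( - 1) * 373^1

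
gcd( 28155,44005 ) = 5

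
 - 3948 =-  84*47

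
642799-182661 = 460138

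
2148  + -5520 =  - 3372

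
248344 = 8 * 31043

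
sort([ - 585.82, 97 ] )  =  [ - 585.82, 97] 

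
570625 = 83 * 6875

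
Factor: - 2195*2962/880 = -650159/88 = - 2^( - 3)*11^( - 1 ) * 439^1*1481^1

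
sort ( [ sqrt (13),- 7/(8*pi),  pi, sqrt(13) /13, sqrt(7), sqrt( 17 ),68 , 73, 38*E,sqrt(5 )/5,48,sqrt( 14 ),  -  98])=[ - 98, - 7/( 8*pi ), sqrt(13)/13, sqrt(5) /5, sqrt(7 ),  pi, sqrt( 13),sqrt(14),  sqrt(17),48,68, 73,38*E]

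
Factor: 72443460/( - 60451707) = - 24147820/20150569  =  - 2^2 *5^1*17^1*71023^1 * 20150569^(- 1) 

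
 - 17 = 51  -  68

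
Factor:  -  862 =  - 2^1*431^1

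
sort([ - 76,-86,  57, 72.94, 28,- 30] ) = [ - 86, - 76, - 30, 28 , 57,  72.94 ]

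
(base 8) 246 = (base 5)1131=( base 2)10100110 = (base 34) 4u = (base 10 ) 166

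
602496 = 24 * 25104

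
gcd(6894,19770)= 6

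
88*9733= 856504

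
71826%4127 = 1667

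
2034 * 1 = 2034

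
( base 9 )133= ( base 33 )3c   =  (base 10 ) 111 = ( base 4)1233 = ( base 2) 1101111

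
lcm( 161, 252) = 5796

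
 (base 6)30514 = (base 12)243a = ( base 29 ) 4OI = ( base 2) 111111101110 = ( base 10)4078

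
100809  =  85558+15251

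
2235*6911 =15446085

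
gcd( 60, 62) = 2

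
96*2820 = 270720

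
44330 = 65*682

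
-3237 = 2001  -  5238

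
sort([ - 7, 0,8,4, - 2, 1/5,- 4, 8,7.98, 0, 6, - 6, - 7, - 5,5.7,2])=[ - 7, - 7,  -  6, - 5, - 4, - 2, 0 , 0,  1/5, 2,4,5.7, 6,  7.98, 8, 8 ]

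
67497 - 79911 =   -  12414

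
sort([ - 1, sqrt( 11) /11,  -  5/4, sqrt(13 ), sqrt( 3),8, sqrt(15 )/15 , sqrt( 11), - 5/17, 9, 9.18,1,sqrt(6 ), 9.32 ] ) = [ - 5/4, - 1, - 5/17, sqrt( 15)/15,  sqrt(11 )/11, 1, sqrt( 3), sqrt( 6 ), sqrt(11), sqrt( 13),8,  9,9.18,9.32]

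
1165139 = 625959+539180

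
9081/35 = 9081/35  =  259.46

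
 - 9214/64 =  - 4607/32 = - 143.97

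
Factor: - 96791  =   - 151^1*641^1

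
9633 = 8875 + 758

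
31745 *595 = 18888275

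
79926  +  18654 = 98580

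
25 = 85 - 60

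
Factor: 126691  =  126691^1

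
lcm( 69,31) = 2139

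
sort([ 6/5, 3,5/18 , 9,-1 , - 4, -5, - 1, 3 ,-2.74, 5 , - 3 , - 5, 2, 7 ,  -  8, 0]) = [ - 8, - 5, - 5, - 4, - 3, - 2.74,-1, - 1,  0 , 5/18 , 6/5,2, 3,3 , 5,7 , 9 ] 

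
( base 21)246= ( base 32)uc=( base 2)1111001100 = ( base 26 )1BA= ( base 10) 972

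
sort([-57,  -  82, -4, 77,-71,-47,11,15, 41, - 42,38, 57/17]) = [-82,-71,-57,-47, -42,  -  4,57/17,11,15, 38,41,77 ] 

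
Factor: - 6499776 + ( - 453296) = - 2^4*7^1*62081^1 = -6953072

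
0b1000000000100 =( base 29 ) 4PB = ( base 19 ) b6f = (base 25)6e0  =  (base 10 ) 4100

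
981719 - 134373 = 847346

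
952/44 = 21 + 7/11 = 21.64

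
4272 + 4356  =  8628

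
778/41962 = 389/20981   =  0.02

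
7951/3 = 7951/3 = 2650.33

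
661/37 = 661/37 = 17.86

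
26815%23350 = 3465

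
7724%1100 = 24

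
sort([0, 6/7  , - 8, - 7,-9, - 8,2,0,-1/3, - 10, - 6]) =[ - 10,-9 , - 8,  -  8, - 7 ,-6, - 1/3, 0, 0,6/7  ,  2]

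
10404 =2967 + 7437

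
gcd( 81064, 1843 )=1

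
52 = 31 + 21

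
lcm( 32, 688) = 1376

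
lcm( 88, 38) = 1672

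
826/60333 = 118/8619=0.01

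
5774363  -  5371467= 402896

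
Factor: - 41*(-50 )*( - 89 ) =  - 182450  =  -2^1 * 5^2*41^1*89^1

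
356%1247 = 356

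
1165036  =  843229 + 321807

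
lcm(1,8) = 8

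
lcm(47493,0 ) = 0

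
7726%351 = 4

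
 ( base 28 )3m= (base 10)106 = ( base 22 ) 4I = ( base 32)3a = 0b1101010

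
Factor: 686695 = 5^1*137339^1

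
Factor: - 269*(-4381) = 1178489 = 13^1*269^1*337^1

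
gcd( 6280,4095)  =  5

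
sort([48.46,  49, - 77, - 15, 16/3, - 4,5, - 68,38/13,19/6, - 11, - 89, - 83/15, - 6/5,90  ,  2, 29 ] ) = [ - 89 , - 77, - 68,  -  15, - 11, - 83/15, - 4, - 6/5,2,38/13, 19/6,5 , 16/3,29, 48.46,49, 90]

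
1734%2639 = 1734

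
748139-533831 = 214308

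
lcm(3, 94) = 282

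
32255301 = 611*52791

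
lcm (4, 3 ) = 12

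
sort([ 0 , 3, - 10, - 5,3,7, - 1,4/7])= [- 10, - 5, - 1,0,  4/7,3,3,  7]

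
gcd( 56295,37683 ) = 9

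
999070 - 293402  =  705668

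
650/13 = 50 = 50.00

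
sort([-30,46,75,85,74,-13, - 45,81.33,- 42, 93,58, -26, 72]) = [ -45, - 42, - 30, - 26, - 13,46, 58,72,74, 75,81.33,85,93 ] 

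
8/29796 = 2/7449 = 0.00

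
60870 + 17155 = 78025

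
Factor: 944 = 2^4 * 59^1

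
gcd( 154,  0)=154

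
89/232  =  89/232 = 0.38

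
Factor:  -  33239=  - 43^1*773^1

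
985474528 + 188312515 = 1173787043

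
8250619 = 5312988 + 2937631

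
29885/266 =29885/266 = 112.35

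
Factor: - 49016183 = -49016183^1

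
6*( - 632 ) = -3792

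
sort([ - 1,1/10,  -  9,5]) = [- 9, - 1, 1/10,5] 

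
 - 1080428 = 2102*( - 514)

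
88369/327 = 270 + 79/327=270.24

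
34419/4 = 34419/4 = 8604.75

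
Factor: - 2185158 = - 2^1*3^1*364193^1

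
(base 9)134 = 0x70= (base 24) 4g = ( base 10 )112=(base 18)64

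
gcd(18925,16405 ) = 5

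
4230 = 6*705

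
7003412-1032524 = 5970888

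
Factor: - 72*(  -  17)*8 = 9792 = 2^6*3^2*17^1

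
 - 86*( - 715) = 61490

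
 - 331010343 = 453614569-784624912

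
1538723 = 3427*449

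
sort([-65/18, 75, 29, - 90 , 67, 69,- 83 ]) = [ - 90, - 83, - 65/18,29, 67,69, 75]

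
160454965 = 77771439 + 82683526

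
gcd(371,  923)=1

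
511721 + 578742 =1090463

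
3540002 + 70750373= 74290375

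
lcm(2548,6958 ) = 180908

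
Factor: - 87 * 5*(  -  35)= 15225 = 3^1*5^2*7^1 *29^1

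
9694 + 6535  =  16229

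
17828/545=32 + 388/545 = 32.71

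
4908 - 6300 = -1392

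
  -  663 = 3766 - 4429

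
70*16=1120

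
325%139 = 47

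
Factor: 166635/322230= 2^( - 1 )*3^1*7^1*23^1*467^( - 1)= 483/934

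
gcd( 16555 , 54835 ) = 55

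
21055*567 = 11938185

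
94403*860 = 81186580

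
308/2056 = 77/514 = 0.15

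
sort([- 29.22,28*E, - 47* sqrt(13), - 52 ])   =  [ - 47*sqrt( 13),-52, - 29.22, 28 * E]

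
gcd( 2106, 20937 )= 3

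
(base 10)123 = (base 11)102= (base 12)a3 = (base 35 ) 3i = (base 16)7B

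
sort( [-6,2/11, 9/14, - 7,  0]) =[- 7,-6,0, 2/11 , 9/14 ]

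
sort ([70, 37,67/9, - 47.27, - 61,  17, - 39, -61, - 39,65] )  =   [ - 61,-61, - 47.27,-39,-39,67/9,17,37,65,70 ] 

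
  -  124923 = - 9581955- - 9457032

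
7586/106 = 71 + 30/53 = 71.57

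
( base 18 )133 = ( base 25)f6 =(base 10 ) 381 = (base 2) 101111101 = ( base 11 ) 317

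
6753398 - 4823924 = 1929474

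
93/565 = 93/565 = 0.16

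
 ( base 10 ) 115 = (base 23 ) 50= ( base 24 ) 4J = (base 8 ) 163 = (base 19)61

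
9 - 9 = 0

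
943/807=1+136/807 = 1.17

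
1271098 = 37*34354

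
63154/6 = 10525+2/3 = 10525.67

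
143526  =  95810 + 47716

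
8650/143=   8650/143 = 60.49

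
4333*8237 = 35690921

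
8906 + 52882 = 61788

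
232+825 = 1057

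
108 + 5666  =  5774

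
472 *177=83544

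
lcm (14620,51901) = 1038020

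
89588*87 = 7794156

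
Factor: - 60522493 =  - 173^1*349841^1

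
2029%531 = 436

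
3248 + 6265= 9513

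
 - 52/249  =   - 1+ 197/249=-0.21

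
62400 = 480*130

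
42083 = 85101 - 43018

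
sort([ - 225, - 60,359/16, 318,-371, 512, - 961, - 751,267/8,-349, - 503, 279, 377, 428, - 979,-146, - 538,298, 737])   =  [ - 979, - 961 ,- 751,-538 , - 503, - 371, - 349, -225, - 146, - 60,359/16,267/8, 279, 298,318,377, 428,512,737 ] 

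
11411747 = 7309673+4102074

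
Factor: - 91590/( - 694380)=2^(  -  1) * 43^1*163^( - 1) = 43/326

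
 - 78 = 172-250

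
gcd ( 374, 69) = 1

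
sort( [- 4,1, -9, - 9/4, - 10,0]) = [ - 10 ,- 9, - 4, - 9/4 , 0 , 1] 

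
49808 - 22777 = 27031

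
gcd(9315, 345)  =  345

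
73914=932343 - 858429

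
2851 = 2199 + 652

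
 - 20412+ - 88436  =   - 108848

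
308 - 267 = 41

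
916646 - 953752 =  - 37106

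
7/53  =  7/53= 0.13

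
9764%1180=324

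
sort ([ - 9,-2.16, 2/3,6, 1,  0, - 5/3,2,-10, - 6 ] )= [ - 10,-9, - 6, - 2.16, - 5/3,0,2/3, 1,  2, 6 ] 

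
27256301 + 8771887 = 36028188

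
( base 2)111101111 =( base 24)kf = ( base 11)410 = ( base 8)757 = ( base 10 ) 495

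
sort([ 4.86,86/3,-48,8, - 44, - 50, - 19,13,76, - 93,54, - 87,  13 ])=[ - 93, - 87,-50, - 48,  -  44, - 19,4.86, 8, 13,13,  86/3,  54,76]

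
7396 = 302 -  - 7094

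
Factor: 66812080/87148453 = 2^4*5^1*7^( - 1)*61^1*71^ ( - 1 )*13691^1*175349^(  -  1) 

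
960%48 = 0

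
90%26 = 12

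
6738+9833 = 16571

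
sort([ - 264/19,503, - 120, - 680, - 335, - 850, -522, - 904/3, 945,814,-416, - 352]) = [ - 850, - 680, - 522 , - 416, - 352, - 335, - 904/3, - 120 ,  -  264/19,503,814, 945 ] 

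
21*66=1386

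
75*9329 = 699675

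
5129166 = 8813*582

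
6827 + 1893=8720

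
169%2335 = 169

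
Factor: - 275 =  -5^2*11^1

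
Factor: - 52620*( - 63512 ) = 2^5*3^1*5^1*17^1*467^1 * 877^1 = 3342001440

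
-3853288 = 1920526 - 5773814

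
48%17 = 14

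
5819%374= 209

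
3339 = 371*9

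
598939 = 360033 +238906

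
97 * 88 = 8536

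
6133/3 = 6133/3=2044.33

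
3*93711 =281133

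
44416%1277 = 998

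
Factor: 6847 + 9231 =2^1*8039^1 = 16078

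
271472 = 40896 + 230576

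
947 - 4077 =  - 3130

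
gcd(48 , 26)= 2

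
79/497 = 79/497 = 0.16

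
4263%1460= 1343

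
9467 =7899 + 1568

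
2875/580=4+111/116 = 4.96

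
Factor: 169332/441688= 2^( - 1 )*3^1*13^(  -  1)* 31^( - 1) * 103^1 = 309/806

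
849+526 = 1375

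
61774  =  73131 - 11357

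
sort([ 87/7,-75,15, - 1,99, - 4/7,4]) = [ -75, - 1, - 4/7, 4 , 87/7, 15,99]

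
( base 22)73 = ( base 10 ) 157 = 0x9d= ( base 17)94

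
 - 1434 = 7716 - 9150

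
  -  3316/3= - 3316/3 = - 1105.33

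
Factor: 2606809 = 2606809^1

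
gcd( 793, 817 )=1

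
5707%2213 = 1281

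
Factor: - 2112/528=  - 4=-  2^2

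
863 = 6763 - 5900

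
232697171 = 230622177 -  - 2074994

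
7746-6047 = 1699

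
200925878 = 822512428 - 621586550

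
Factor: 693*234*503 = 81567486= 2^1*3^4*7^1*11^1*13^1 * 503^1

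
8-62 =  -54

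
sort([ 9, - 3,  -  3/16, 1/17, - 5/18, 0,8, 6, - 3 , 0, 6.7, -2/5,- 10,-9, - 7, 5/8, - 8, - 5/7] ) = [ - 10, - 9, - 8, - 7, - 3 , - 3,- 5/7, - 2/5, - 5/18,  -  3/16, 0,  0, 1/17, 5/8, 6,6.7,8, 9 ]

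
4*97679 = 390716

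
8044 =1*8044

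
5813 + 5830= 11643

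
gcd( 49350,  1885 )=5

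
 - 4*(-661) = 2644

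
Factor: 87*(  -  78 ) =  - 6786=- 2^1 * 3^2 * 13^1*29^1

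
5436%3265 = 2171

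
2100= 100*21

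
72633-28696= 43937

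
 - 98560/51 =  -98560/51 = - 1932.55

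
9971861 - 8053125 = 1918736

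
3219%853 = 660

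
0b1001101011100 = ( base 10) 4956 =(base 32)4qs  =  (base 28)690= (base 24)8EC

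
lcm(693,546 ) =18018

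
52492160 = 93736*560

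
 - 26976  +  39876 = 12900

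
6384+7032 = 13416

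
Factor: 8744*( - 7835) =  - 68509240 = - 2^3*5^1*1093^1*1567^1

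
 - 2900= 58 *( - 50 ) 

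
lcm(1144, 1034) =53768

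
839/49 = 17+6/49 = 17.12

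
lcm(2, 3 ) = 6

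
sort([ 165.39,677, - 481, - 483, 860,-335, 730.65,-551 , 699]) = [ - 551,-483,-481, - 335, 165.39, 677, 699, 730.65,860 ]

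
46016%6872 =4784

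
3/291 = 1/97 = 0.01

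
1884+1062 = 2946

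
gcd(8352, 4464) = 144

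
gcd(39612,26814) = 6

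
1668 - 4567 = -2899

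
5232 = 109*48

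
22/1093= 22/1093=0.02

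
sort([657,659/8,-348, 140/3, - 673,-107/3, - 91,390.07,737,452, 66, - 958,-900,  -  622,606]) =[ - 958,-900, - 673, - 622, - 348,-91, - 107/3,140/3,66, 659/8,390.07, 452, 606,657, 737 ]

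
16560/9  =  1840 = 1840.00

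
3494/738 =4 + 271/369 = 4.73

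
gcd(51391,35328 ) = 1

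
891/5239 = 891/5239 =0.17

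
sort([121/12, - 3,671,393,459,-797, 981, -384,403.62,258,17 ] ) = [-797, - 384, - 3, 121/12,17, 258, 393,403.62 , 459, 671, 981 ] 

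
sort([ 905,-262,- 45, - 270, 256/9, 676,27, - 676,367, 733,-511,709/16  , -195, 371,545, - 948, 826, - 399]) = [ - 948, - 676, - 511, - 399, - 270, - 262, - 195,- 45, 27,  256/9,709/16,367, 371, 545, 676, 733, 826, 905 ] 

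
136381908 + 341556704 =477938612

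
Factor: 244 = 2^2*61^1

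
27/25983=3/2887=0.00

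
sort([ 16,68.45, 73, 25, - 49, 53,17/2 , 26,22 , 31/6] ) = [  -  49,31/6, 17/2,16 , 22, 25,26, 53, 68.45 , 73]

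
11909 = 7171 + 4738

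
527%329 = 198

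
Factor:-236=-2^2*59^1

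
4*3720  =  14880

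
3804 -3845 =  - 41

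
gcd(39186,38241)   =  63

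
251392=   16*15712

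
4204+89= 4293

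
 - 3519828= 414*( - 8502)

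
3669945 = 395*9291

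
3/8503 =3/8503=0.00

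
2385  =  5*477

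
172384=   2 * 86192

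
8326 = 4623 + 3703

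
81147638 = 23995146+57152492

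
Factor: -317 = -317^1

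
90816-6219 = 84597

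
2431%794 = 49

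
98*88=8624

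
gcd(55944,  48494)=2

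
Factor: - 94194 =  - 2^1*3^2*5233^1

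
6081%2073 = 1935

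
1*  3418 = 3418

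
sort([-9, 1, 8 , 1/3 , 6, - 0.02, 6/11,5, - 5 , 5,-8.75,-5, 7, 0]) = [ - 9, - 8.75,- 5, - 5, - 0.02, 0, 1/3, 6/11, 1, 5, 5,6, 7, 8] 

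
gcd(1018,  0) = 1018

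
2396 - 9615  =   - 7219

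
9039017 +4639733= 13678750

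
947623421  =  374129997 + 573493424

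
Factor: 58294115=5^1*11^1*1059893^1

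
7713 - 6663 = 1050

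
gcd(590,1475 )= 295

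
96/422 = 48/211 = 0.23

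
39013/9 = 39013/9 = 4334.78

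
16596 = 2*8298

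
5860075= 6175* 949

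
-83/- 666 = 83/666 = 0.12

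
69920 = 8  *8740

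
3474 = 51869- 48395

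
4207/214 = 4207/214 = 19.66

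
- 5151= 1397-6548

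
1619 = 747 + 872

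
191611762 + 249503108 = 441114870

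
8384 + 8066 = 16450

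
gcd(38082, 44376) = 6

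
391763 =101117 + 290646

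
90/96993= 10/10777 =0.00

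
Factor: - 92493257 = -2969^1*31153^1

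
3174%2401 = 773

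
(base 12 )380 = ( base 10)528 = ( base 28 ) io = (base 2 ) 1000010000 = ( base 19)18f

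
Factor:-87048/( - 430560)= 2^(-2 )*3^1*5^( - 1 )*23^( - 1) * 31^1 = 93/460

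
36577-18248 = 18329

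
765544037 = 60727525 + 704816512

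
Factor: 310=2^1*5^1*31^1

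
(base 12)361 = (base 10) 505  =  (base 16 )1f9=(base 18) 1a1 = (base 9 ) 621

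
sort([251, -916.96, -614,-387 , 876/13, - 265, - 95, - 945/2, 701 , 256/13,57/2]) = [ - 916.96 , - 614,-945/2, - 387, - 265, -95 , 256/13, 57/2, 876/13, 251,701] 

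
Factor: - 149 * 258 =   -  38442 = - 2^1*3^1*43^1*149^1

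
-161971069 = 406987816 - 568958885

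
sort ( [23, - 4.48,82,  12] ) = [ -4.48,12,23,82]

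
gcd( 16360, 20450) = 4090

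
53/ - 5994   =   - 53/5994= -  0.01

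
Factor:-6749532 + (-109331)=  - 6858863 = - 11^1*367^1 *1699^1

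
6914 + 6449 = 13363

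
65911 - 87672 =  - 21761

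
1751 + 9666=11417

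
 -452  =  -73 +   -  379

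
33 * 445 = 14685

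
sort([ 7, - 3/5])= [-3/5, 7] 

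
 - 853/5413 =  - 1+4560/5413 = - 0.16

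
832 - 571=261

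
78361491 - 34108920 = 44252571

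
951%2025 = 951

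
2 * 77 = 154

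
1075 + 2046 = 3121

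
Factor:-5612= - 2^2*23^1*61^1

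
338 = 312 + 26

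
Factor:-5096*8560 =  - 43621760 = -2^7*5^1 * 7^2*13^1* 107^1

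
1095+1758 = 2853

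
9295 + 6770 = 16065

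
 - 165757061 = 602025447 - 767782508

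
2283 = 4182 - 1899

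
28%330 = 28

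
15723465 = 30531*515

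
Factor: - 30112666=-2^1*15056333^1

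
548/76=137/19 = 7.21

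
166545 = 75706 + 90839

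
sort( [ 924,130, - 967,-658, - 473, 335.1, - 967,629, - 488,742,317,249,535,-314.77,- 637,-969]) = [ - 969,-967, - 967, - 658,-637,- 488, - 473, - 314.77,130,  249,317 , 335.1, 535, 629,742,924 ] 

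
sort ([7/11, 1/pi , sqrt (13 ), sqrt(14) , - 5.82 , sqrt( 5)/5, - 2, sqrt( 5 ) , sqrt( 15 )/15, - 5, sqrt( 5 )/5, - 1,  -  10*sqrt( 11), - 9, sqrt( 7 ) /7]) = [ - 10*sqrt( 11), - 9, - 5.82, - 5,-2, - 1,  sqrt( 15)/15, 1/pi, sqrt( 7 ) /7, sqrt( 5 ) /5,sqrt( 5)/5, 7/11, sqrt( 5 ), sqrt ( 13 ), sqrt (14)]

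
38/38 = 1 = 1.00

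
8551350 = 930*9195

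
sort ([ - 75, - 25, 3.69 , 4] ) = [ - 75,- 25,  3.69,4] 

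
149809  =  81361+68448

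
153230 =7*21890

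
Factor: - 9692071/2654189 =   -  19^1 * 31^( -1 )*43^1 * 11863^1*85619^(-1 )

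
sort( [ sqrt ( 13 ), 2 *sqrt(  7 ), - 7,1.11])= [ - 7, 1.11, sqrt(13 ),2*sqrt( 7)]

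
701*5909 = 4142209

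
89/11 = 89/11  =  8.09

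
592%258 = 76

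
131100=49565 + 81535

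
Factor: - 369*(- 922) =340218= 2^1*3^2*41^1*461^1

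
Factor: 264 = 2^3*3^1 * 11^1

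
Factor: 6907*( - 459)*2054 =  - 2^1*3^3 * 13^1* 17^1*79^1*6907^1=- 6511822902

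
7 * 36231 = 253617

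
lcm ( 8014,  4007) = 8014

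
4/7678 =2/3839 = 0.00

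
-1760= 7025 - 8785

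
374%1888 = 374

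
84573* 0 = 0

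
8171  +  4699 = 12870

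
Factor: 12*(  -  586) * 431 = - 3030792 =-2^3*3^1*293^1*431^1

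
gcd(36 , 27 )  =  9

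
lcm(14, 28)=28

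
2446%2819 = 2446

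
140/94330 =14/9433 = 0.00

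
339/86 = 339/86= 3.94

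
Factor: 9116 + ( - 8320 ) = 2^2*199^1 = 796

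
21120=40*528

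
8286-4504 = 3782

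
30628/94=325 + 39/47  =  325.83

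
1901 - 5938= - 4037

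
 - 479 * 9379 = -4492541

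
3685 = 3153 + 532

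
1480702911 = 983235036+497467875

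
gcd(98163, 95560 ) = 1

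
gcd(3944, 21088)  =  8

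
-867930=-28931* 30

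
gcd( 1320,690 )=30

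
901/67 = 13  +  30/67 = 13.45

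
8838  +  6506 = 15344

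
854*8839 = 7548506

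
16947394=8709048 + 8238346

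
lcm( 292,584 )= 584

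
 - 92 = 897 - 989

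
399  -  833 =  - 434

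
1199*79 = 94721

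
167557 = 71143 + 96414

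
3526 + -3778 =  - 252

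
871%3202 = 871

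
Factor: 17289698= 2^1*23^1*43^1*8741^1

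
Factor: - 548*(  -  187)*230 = 23569480 = 2^3*5^1*11^1*17^1*23^1*137^1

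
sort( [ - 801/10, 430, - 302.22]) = [ - 302.22 ,-801/10, 430 ] 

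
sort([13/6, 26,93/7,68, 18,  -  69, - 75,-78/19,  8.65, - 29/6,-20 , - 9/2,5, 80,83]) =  [ - 75, - 69, - 20, - 29/6,-9/2,-78/19,  13/6,  5,  8.65, 93/7, 18, 26,68, 80, 83 ] 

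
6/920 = 3/460 =0.01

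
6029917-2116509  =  3913408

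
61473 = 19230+42243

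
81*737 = 59697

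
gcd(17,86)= 1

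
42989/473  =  90+419/473 = 90.89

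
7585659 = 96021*79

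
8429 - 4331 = 4098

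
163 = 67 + 96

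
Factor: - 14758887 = -3^1*11^1*13^1*34403^1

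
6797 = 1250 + 5547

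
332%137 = 58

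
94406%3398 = 2660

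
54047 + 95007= 149054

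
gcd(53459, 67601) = 1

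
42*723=30366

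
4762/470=2381/235 = 10.13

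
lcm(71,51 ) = 3621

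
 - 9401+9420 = 19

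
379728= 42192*9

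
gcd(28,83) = 1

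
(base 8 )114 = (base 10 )76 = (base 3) 2211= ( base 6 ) 204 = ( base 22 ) 3A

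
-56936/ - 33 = 1725 + 1/3=1725.33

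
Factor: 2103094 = 2^1 * 7^1* 150221^1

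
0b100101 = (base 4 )211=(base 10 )37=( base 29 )18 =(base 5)122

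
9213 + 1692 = 10905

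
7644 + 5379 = 13023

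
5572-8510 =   -  2938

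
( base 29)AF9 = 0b10001010010110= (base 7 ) 34546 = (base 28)B86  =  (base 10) 8854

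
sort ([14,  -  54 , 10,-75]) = [ -75,-54,10,14]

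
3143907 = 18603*169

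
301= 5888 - 5587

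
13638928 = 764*17852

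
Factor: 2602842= 2^1*3^1*11^1*113^1*349^1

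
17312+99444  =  116756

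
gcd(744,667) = 1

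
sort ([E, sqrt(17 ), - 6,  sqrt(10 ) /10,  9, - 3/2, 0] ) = [ - 6, - 3/2, 0, sqrt( 10 ) /10,E,  sqrt( 17), 9] 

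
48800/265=9760/53 = 184.15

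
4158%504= 126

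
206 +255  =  461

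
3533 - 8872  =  - 5339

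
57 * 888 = 50616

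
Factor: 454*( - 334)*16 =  - 2426176= -2^6*167^1 * 227^1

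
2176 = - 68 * ( - 32)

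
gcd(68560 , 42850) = 8570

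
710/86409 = 710/86409 = 0.01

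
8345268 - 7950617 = 394651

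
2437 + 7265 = 9702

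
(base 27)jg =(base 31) h2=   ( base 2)1000010001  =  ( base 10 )529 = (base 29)i7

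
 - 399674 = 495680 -895354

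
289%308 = 289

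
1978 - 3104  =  -1126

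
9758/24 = 406 + 7/12  =  406.58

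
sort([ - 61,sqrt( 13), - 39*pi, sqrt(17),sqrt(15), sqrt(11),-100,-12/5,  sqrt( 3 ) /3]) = [ - 39*pi,  -  100,-61, - 12/5,sqrt(3)/3,sqrt( 11),sqrt( 13 ) , sqrt( 15 ), sqrt( 17)]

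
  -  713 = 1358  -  2071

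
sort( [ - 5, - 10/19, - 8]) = [  -  8 , - 5, - 10/19] 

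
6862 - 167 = 6695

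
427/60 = 7 + 7/60=7.12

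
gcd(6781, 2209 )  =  1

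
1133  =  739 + 394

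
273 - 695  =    -  422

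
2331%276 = 123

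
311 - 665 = - 354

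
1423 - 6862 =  - 5439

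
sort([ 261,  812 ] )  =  [ 261, 812 ]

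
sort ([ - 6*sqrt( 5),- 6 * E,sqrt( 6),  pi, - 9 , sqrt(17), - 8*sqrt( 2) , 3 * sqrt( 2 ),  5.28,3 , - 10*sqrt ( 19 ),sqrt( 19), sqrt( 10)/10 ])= [ - 10*sqrt(19), - 6*E, - 6 * sqrt( 5 ), - 8 * sqrt( 2 ), - 9,sqrt( 10 )/10 , sqrt( 6),3,  pi, sqrt(17 ),3*sqrt(2 ), sqrt( 19), 5.28 ] 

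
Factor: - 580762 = - 2^1*7^1*13^1*3191^1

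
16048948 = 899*17852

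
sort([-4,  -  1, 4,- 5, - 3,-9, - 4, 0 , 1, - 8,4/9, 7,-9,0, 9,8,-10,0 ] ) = [ - 10, - 9 , - 9, - 8, - 5, - 4, - 4, - 3,-1, 0,0,0,4/9,1,4,7, 8,  9] 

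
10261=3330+6931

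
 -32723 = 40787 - 73510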